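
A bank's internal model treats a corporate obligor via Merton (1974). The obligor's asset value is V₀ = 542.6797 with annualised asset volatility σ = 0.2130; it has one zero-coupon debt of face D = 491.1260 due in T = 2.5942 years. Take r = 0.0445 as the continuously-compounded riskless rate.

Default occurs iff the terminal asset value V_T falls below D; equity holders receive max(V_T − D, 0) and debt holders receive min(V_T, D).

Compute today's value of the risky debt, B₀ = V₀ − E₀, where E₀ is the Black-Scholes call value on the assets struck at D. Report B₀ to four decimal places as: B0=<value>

B0=410.8346

d₁ = [ln(V₀/D) + (r + σ²/2)T] / (σ√T)
   = [ln(542.6797/491.1260) + (0.0445 + 0.5·0.2130²)·2.5942] / (0.2130·√2.5942)
   = [0.099819 + 0.174290] / 0.343069 = 0.798990
d₂ = d₁ − σ√T = 0.798990 − 0.343069 = 0.455921
N(d₁) = 0.787852,  N(d₂) = 0.675777,  e^(−rT) = 0.890972
E₀ = V₀·N(d₁) − D·e^(−rT)·N(d₂)
   = 542.6797·0.787852 − 491.1260·0.890972·0.675777 = 131.845101
B₀ = V₀ − E₀ = 542.6797 − 131.845101 = 410.834599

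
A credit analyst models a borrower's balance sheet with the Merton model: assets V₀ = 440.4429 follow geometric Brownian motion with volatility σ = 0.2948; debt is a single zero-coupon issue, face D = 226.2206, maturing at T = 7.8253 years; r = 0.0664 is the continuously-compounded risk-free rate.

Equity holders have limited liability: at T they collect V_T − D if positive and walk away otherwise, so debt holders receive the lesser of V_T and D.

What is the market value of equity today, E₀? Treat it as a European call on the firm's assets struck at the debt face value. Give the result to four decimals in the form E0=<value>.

d₁ = [ln(V₀/D) + (r + σ²/2)T] / (σ√T)
   = [ln(440.4429/226.2206) + (0.0664 + 0.5·0.2948²)·7.8253] / (0.2948·√7.8253)
   = [0.666270 + 0.859637] / 0.824666 = 1.850334
d₂ = d₁ − σ√T = 1.850334 − 0.824666 = 1.025668
N(d₁) = 0.967867,  N(d₂) = 0.847476,  e^(−rT) = 0.594758
E₀ = V₀·N(d₁) − D·e^(−rT)·N(d₂)
   = 440.4429·0.967867 − 226.2206·0.594758·0.847476 = 312.265249

E0=312.2652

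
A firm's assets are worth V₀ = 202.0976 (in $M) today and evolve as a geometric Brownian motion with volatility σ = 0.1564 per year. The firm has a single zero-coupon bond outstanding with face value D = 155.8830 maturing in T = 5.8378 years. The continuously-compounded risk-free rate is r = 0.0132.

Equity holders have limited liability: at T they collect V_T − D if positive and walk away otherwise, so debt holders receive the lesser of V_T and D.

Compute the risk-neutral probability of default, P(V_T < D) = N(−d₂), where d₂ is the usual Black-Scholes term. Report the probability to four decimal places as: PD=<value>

PD=0.2413

d₁ = [ln(V₀/D) + (r + σ²/2)T] / (σ√T)
   = [ln(202.0976/155.8830) + (0.0132 + 0.5·0.1564²)·5.8378] / (0.1564·√5.8378)
   = [0.259645 + 0.148458] / 0.377886 = 1.079962
d₂ = d₁ − σ√T = 1.079962 − 0.377886 = 0.702076
risk-neutral PD = N(−d₂) = N(-0.702076) = 0.241316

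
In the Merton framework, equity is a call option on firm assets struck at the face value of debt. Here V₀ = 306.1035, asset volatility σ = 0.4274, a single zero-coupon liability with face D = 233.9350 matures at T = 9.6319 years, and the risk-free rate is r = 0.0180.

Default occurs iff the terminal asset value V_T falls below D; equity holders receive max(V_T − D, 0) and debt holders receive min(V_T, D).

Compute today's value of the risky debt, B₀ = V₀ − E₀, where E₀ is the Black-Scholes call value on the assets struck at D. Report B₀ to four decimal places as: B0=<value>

B0=121.7443

d₁ = [ln(V₀/D) + (r + σ²/2)T] / (σ√T)
   = [ln(306.1035/233.9350) + (0.0180 + 0.5·0.4274²)·9.6319] / (0.4274·√9.6319)
   = [0.268880 + 1.053107] / 1.326449 = 0.996637
d₂ = d₁ − σ√T = 0.996637 − 1.326449 = -0.329812
N(d₁) = 0.840530,  N(d₂) = 0.370771,  e^(−rT) = 0.840823
E₀ = V₀·N(d₁) − D·e^(−rT)·N(d₂)
   = 306.1035·0.840530 − 233.9350·0.840823·0.370771 = 184.359166
B₀ = V₀ − E₀ = 306.1035 − 184.359166 = 121.744334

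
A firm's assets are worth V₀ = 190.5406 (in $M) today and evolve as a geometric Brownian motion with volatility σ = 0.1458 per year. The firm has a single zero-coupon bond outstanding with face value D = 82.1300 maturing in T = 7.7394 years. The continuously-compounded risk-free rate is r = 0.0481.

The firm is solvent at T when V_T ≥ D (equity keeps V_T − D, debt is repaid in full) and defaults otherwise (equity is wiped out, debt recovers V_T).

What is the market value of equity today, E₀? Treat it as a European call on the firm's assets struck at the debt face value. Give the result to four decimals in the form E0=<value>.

d₁ = [ln(V₀/D) + (r + σ²/2)T] / (σ√T)
   = [ln(190.5406/82.1300) + (0.0481 + 0.5·0.1458²)·7.7394] / (0.1458·√7.7394)
   = [0.841562 + 0.454526] / 0.405612 = 3.195385
d₂ = d₁ − σ√T = 3.195385 − 0.405612 = 2.789773
N(d₁) = 0.999302,  N(d₂) = 0.997363,  e^(−rT) = 0.689171
E₀ = V₀·N(d₁) − D·e^(−rT)·N(d₂)
   = 190.5406·0.999302 − 82.1300·0.689171·0.997363 = 133.955179

E0=133.9552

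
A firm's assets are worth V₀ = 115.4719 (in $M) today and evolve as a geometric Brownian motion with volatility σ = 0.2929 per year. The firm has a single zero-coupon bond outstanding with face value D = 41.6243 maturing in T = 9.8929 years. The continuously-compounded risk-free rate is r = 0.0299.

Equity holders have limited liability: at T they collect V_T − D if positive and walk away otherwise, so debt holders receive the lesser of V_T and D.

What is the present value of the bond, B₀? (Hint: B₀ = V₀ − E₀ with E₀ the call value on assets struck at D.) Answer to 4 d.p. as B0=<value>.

d₁ = [ln(V₀/D) + (r + σ²/2)T] / (σ√T)
   = [ln(115.4719/41.6243) + (0.0299 + 0.5·0.2929²)·9.8929] / (0.2929·√9.8929)
   = [1.020343 + 0.720156] / 0.921258 = 1.889264
d₂ = d₁ − σ√T = 1.889264 − 0.921258 = 0.968006
N(d₁) = 0.970572,  N(d₂) = 0.833479,  e^(−rT) = 0.743938
E₀ = V₀·N(d₁) − D·e^(−rT)·N(d₂)
   = 115.4719·0.970572 − 41.6243·0.743938·0.833479 = 86.264332
B₀ = V₀ − E₀ = 115.4719 − 86.264332 = 29.207568

B0=29.2076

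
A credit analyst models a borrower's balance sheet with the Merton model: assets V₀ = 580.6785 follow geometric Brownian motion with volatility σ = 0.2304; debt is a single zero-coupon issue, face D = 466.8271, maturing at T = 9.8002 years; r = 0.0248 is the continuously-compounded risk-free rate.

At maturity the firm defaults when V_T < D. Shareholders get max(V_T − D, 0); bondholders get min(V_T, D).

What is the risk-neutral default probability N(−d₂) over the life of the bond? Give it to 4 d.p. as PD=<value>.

PD=0.3902

d₁ = [ln(V₀/D) + (r + σ²/2)T] / (σ√T)
   = [ln(580.6785/466.8271) + (0.0248 + 0.5·0.2304²)·9.8002] / (0.2304·√9.8002)
   = [0.218238 + 0.503163] / 0.721273 = 1.000177
d₂ = d₁ − σ√T = 1.000177 − 0.721273 = 0.278903
risk-neutral PD = N(−d₂) = N(-0.278903) = 0.390160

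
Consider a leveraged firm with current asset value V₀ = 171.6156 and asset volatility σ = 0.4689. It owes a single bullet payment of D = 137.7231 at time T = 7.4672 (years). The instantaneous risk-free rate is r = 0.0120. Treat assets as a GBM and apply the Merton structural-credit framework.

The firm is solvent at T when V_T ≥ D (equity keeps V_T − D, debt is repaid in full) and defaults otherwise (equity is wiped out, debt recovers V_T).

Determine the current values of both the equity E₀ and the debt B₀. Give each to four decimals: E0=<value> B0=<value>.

d₁ = [ln(V₀/D) + (r + σ²/2)T] / (σ√T)
   = [ln(171.6156/137.7231) + (0.0120 + 0.5·0.4689²)·7.4672] / (0.4689·√7.4672)
   = [0.220012 + 0.910503] / 1.281324 = 0.882302
d₂ = d₁ − σ√T = 0.882302 − 1.281324 = -0.399023
N(d₁) = 0.811193,  N(d₂) = 0.344938,  e^(−rT) = 0.914291
E₀ = V₀·N(d₁) − D·e^(−rT)·N(d₂)
   = 171.6156·0.811193 − 137.7231·0.914291·0.344938 = 95.779131
B₀ = V₀ − E₀ = 171.6156 − 95.779131 = 75.836469

E0=95.7791 B0=75.8365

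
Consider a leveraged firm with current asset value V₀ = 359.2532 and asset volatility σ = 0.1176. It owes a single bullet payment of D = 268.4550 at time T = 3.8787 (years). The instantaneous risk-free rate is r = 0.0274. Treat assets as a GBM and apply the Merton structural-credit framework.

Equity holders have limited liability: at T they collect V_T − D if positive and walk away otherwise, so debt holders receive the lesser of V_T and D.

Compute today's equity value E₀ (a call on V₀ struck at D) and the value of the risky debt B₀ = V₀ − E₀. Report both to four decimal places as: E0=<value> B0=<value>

E0=119.0560 B0=240.1972

d₁ = [ln(V₀/D) + (r + σ²/2)T] / (σ√T)
   = [ln(359.2532/268.4550) + (0.0274 + 0.5·0.1176²)·3.8787] / (0.1176·√3.8787)
   = [0.291344 + 0.133097] / 0.231606 = 1.832598
d₂ = d₁ − σ√T = 1.832598 − 0.231606 = 1.600992
N(d₁) = 0.966569,  N(d₂) = 0.945311,  e^(−rT) = 0.899176
E₀ = V₀·N(d₁) − D·e^(−rT)·N(d₂)
   = 359.2532·0.966569 − 268.4550·0.899176·0.945311 = 119.055997
B₀ = V₀ − E₀ = 359.2532 − 119.055997 = 240.197203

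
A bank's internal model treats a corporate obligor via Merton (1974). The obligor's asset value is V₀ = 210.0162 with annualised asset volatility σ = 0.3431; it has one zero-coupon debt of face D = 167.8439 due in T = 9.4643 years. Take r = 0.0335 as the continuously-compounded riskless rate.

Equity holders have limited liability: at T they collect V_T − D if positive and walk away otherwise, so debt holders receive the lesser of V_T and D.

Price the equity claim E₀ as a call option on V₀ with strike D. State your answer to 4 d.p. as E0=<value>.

d₁ = [ln(V₀/D) + (r + σ²/2)T] / (σ√T)
   = [ln(210.0162/167.8439) + (0.0335 + 0.5·0.3431²)·9.4643] / (0.3431·√9.4643)
   = [0.224150 + 0.874111] / 1.055516 = 1.040497
d₂ = d₁ − σ√T = 1.040497 − 1.055516 = -0.015019
N(d₁) = 0.850945,  N(d₂) = 0.494008,  e^(−rT) = 0.728291
E₀ = V₀·N(d₁) − D·e^(−rT)·N(d₂)
   = 210.0162·0.850945 − 167.8439·0.728291·0.494008 = 118.325113

E0=118.3251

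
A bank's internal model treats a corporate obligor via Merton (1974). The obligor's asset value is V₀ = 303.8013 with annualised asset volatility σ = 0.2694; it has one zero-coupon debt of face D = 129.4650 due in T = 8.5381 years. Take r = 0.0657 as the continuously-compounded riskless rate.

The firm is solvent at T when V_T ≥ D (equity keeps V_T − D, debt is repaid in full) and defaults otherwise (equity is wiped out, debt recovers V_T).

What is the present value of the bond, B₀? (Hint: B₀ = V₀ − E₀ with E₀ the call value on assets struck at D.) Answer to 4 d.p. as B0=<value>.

B0=72.2786

d₁ = [ln(V₀/D) + (r + σ²/2)T] / (σ√T)
   = [ln(303.8013/129.4650) + (0.0657 + 0.5·0.2694²)·8.5381] / (0.2694·√8.5381)
   = [0.852963 + 0.870785] / 0.787188 = 2.189756
d₂ = d₁ − σ√T = 2.189756 − 0.787188 = 1.402568
N(d₁) = 0.985729,  N(d₂) = 0.919627,  e^(−rT) = 0.570665
E₀ = V₀·N(d₁) − D·e^(−rT)·N(d₂)
   = 303.8013·0.985729 − 129.4650·0.570665·0.919627 = 231.522666
B₀ = V₀ − E₀ = 303.8013 − 231.522666 = 72.278634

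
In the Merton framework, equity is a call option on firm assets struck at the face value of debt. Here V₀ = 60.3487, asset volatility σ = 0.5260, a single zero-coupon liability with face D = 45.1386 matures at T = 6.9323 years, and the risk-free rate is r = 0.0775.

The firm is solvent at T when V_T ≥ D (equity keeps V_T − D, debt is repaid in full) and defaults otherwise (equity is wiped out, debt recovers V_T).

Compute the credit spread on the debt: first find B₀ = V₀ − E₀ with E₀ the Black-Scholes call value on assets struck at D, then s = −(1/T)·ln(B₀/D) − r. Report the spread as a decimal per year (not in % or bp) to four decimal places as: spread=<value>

d₁ = [ln(V₀/D) + (r + σ²/2)T] / (σ√T)
   = [ln(60.3487/45.1386) + (0.0775 + 0.5·0.5260²)·6.9323] / (0.5260·√6.9323)
   = [0.290402 + 1.496254] / 1.384919 = 1.290079
d₂ = d₁ − σ√T = 1.290079 − 1.384919 = -0.094840
N(d₁) = 0.901488,  N(d₂) = 0.462221,  e^(−rT) = 0.584351
E₀ = V₀·N(d₁) − D·e^(−rT)·N(d₂)
   = 60.3487·0.901488 − 45.1386·0.584351·0.462221 = 42.211748
B₀ = V₀ − E₀ = 60.3487 − 42.211748 = 18.136952
spread = −(1/T)·ln(B₀/D) − r = −(1/6.9323)·ln(18.136952/45.1386) − 0.0775 = 0.05402725

spread=0.0540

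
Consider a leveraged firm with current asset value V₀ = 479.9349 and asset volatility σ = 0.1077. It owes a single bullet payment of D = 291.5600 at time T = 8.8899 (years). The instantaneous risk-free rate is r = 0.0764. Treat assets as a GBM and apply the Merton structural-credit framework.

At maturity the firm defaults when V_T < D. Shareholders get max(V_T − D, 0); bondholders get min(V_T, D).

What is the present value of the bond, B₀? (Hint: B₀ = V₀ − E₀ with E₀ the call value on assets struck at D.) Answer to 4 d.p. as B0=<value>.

B0=147.8267

d₁ = [ln(V₀/D) + (r + σ²/2)T] / (σ√T)
   = [ln(479.9349/291.5600) + (0.0764 + 0.5·0.1077²)·8.8899] / (0.1077·√8.8899)
   = [0.498405 + 0.730747] / 0.321118 = 3.827729
d₂ = d₁ − σ√T = 3.827729 − 0.321118 = 3.506611
N(d₁) = 0.999935,  N(d₂) = 0.999773,  e^(−rT) = 0.507028
E₀ = V₀·N(d₁) − D·e^(−rT)·N(d₂)
   = 479.9349·0.999935 − 291.5600·0.507028·0.999773 = 332.108225
B₀ = V₀ − E₀ = 479.9349 − 332.108225 = 147.826675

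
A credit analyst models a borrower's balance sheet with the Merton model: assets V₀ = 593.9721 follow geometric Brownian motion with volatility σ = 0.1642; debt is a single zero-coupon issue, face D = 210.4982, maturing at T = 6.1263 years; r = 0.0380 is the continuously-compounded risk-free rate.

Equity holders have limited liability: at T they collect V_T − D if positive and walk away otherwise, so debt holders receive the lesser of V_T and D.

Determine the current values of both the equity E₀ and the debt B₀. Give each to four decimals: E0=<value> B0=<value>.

d₁ = [ln(V₀/D) + (r + σ²/2)T] / (σ√T)
   = [ln(593.9721/210.4982) + (0.0380 + 0.5·0.1642²)·6.1263] / (0.1642·√6.1263)
   = [1.037355 + 0.315387] / 0.406417 = 3.328455
d₂ = d₁ − σ√T = 3.328455 − 0.406417 = 2.922038
N(d₁) = 0.999563,  N(d₂) = 0.998261,  e^(−rT) = 0.792312
E₀ = V₀·N(d₁) − D·e^(−rT)·N(d₂)
   = 593.9721·0.999563 − 210.4982·0.792312·0.998261 = 427.222380
B₀ = V₀ − E₀ = 593.9721 − 427.222380 = 166.749720

E0=427.2224 B0=166.7497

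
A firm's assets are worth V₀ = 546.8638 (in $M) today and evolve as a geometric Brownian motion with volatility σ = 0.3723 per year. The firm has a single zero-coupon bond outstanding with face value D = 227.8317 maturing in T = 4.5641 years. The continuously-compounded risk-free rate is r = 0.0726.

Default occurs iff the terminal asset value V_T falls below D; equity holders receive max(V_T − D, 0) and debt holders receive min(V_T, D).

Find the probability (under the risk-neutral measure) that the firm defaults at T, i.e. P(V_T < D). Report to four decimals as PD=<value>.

PD=0.1314

d₁ = [ln(V₀/D) + (r + σ²/2)T] / (σ√T)
   = [ln(546.8638/227.8317) + (0.0726 + 0.5·0.3723²)·4.5641] / (0.3723·√4.5641)
   = [0.875593 + 0.647662] / 0.795373 = 1.915147
d₂ = d₁ − σ√T = 1.915147 − 0.795373 = 1.119774
risk-neutral PD = N(−d₂) = N(-1.119774) = 0.131405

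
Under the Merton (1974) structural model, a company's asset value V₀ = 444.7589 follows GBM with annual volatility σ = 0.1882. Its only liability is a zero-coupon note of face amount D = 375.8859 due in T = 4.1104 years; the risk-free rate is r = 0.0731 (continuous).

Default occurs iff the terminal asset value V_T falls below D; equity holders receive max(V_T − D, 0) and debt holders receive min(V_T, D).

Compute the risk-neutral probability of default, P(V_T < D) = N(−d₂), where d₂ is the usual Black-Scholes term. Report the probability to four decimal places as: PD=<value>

PD=0.1497

d₁ = [ln(V₀/D) + (r + σ²/2)T] / (σ√T)
   = [ln(444.7589/375.8859) + (0.0731 + 0.5·0.1882²)·4.1104] / (0.1882·√4.1104)
   = [0.168247 + 0.373264] / 0.381559 = 1.419205
d₂ = d₁ − σ√T = 1.419205 − 0.381559 = 1.037646
risk-neutral PD = N(−d₂) = N(-1.037646) = 0.149717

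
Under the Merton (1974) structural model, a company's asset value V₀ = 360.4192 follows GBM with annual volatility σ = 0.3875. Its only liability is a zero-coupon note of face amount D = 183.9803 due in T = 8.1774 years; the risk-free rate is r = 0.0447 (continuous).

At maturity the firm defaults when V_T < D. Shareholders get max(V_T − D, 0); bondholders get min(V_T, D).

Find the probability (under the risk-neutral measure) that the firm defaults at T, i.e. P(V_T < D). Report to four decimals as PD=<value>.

d₁ = [ln(V₀/D) + (r + σ²/2)T] / (σ√T)
   = [ln(360.4192/183.9803) + (0.0447 + 0.5·0.3875²)·8.1774] / (0.3875·√8.1774)
   = [0.672439 + 0.979474] / 1.108101 = 1.490760
d₂ = d₁ − σ√T = 1.490760 − 1.108101 = 0.382659
risk-neutral PD = N(−d₂) = N(-0.382659) = 0.350986

PD=0.3510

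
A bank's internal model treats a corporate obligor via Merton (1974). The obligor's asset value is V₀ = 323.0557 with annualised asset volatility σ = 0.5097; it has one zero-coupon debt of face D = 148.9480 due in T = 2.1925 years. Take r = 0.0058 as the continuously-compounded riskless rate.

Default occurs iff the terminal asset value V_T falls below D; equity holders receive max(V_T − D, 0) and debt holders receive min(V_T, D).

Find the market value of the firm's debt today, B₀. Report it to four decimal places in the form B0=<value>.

d₁ = [ln(V₀/D) + (r + σ²/2)T] / (σ√T)
   = [ln(323.0557/148.9480) + (0.0058 + 0.5·0.5097²)·2.1925] / (0.5097·√2.1925)
   = [0.774228 + 0.297516] / 0.754718 = 1.420059
d₂ = d₁ − σ√T = 1.420059 − 0.754718 = 0.665341
N(d₁) = 0.922205,  N(d₂) = 0.747084,  e^(−rT) = 0.987364
E₀ = V₀·N(d₁) − D·e^(−rT)·N(d₂)
   = 323.0557·0.922205 − 148.9480·0.987364·0.747084 = 188.052931
B₀ = V₀ − E₀ = 323.0557 − 188.052931 = 135.002769

B0=135.0028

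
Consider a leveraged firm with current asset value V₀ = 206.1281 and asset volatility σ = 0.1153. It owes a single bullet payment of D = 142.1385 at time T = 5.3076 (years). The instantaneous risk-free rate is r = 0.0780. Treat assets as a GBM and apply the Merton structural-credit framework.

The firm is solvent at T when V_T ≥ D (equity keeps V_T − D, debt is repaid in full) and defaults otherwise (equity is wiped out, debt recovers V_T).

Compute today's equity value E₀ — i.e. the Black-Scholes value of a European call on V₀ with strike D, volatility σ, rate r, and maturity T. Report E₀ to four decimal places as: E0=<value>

E0=112.1900

d₁ = [ln(V₀/D) + (r + σ²/2)T] / (σ√T)
   = [ln(206.1281/142.1385) + (0.0780 + 0.5·0.1153²)·5.3076] / (0.1153·√5.3076)
   = [0.371696 + 0.449273] / 0.265631 = 3.090638
d₂ = d₁ − σ√T = 3.090638 − 0.265631 = 2.825007
N(d₁) = 0.999001,  N(d₂) = 0.997636,  e^(−rT) = 0.661006
E₀ = V₀·N(d₁) − D·e^(−rT)·N(d₂)
   = 206.1281·0.999001 − 142.1385·0.661006·0.997636 = 112.189999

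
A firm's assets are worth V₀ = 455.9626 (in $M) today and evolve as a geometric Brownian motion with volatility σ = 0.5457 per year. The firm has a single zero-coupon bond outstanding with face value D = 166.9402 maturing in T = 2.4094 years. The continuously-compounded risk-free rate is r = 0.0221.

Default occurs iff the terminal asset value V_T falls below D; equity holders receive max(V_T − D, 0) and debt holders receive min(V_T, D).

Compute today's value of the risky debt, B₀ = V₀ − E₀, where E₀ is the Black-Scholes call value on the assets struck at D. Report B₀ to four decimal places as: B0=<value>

d₁ = [ln(V₀/D) + (r + σ²/2)T] / (σ√T)
   = [ln(455.9626/166.9402) + (0.0221 + 0.5·0.5457²)·2.4094] / (0.5457·√2.4094)
   = [1.004775 + 0.411994] / 0.847049 = 1.672594
d₂ = d₁ − σ√T = 1.672594 − 0.847049 = 0.825545
N(d₁) = 0.952796,  N(d₂) = 0.795469,  e^(−rT) = 0.948145
E₀ = V₀·N(d₁) − D·e^(−rT)·N(d₂)
   = 455.9626·0.952796 − 166.9402·0.948145·0.795469 = 308.529879
B₀ = V₀ − E₀ = 455.9626 − 308.529879 = 147.432721

B0=147.4327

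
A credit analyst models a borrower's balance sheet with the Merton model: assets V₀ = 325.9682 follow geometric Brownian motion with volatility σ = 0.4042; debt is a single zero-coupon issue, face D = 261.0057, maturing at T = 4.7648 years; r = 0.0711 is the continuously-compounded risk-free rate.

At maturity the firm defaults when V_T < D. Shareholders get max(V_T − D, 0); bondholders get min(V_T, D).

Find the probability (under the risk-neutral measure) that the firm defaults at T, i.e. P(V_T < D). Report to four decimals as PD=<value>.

PD=0.4228

d₁ = [ln(V₀/D) + (r + σ²/2)T] / (σ√T)
   = [ln(325.9682/261.0057) + (0.0711 + 0.5·0.4042²)·4.7648] / (0.4042·√4.7648)
   = [0.222258 + 0.728008] / 0.882305 = 1.077027
d₂ = d₁ − σ√T = 1.077027 − 0.882305 = 0.194722
risk-neutral PD = N(−d₂) = N(-0.194722) = 0.422805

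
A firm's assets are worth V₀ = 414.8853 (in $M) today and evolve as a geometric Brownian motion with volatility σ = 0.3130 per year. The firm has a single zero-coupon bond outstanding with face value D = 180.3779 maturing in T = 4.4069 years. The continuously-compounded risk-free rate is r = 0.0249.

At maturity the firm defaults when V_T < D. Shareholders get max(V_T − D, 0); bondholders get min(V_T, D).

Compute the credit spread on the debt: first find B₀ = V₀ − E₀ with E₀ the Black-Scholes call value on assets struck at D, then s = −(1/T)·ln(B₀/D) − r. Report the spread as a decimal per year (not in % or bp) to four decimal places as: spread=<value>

d₁ = [ln(V₀/D) + (r + σ²/2)T] / (σ√T)
   = [ln(414.8853/180.3779) + (0.0249 + 0.5·0.3130²)·4.4069] / (0.3130·√4.4069)
   = [0.832948 + 0.325602] / 0.657069 = 1.763209
d₂ = d₁ − σ√T = 1.763209 − 0.657069 = 1.106140
N(d₁) = 0.961067,  N(d₂) = 0.865667,  e^(−rT) = 0.896074
E₀ = V₀·N(d₁) − D·e^(−rT)·N(d₂)
   = 414.8853·0.961067 − 180.3779·0.896074·0.865667 = 258.813211
B₀ = V₀ − E₀ = 414.8853 − 258.813211 = 156.072089
spread = −(1/T)·ln(B₀/D) − r = −(1/4.4069)·ln(156.072089/180.3779) − 0.0249 = 0.00794306

spread=0.0079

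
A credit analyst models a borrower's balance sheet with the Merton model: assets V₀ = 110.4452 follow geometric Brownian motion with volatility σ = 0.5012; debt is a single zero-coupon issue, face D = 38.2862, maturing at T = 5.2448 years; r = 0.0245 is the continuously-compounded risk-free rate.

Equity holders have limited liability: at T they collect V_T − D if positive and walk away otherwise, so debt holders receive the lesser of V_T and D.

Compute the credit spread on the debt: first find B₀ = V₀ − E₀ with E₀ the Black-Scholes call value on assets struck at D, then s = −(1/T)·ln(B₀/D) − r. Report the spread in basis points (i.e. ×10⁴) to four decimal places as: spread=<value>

d₁ = [ln(V₀/D) + (r + σ²/2)T] / (σ√T)
   = [ln(110.4452/38.2862) + (0.0245 + 0.5·0.5012²)·5.2448] / (0.5012·√5.2448)
   = [1.059430 + 0.787248] / 1.147825 = 1.608851
d₂ = d₁ − σ√T = 1.608851 − 1.147825 = 0.461026
N(d₁) = 0.946175,  N(d₂) = 0.677610,  e^(−rT) = 0.879416
E₀ = V₀·N(d₁) − D·e^(−rT)·N(d₂)
   = 110.4452·0.946175 − 38.2862·0.879416·0.677610 = 81.685761
B₀ = V₀ − E₀ = 110.4452 − 81.685761 = 28.759439
spread = −(1/T)·ln(B₀/D) − r = −(1/5.2448)·ln(28.759439/38.2862) − 0.0245 = 0.03005375
in basis points: 0.03005375 × 10⁴ = 300.5375 bp

spread=300.5375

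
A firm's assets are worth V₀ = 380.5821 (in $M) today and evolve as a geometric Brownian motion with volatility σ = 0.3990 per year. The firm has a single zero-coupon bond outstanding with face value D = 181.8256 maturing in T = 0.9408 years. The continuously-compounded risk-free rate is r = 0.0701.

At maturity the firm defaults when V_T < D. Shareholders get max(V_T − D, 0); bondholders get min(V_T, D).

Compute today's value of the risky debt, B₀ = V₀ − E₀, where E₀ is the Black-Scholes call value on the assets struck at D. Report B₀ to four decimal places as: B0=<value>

d₁ = [ln(V₀/D) + (r + σ²/2)T] / (σ√T)
   = [ln(380.5821/181.8256) + (0.0701 + 0.5·0.3990²)·0.9408] / (0.3990·√0.9408)
   = [0.738654 + 0.140838] / 0.387009 = 2.272534
d₂ = d₁ − σ√T = 2.272534 − 0.387009 = 1.885525
N(d₁) = 0.988473,  N(d₂) = 0.970320,  e^(−rT) = 0.936178
E₀ = V₀·N(d₁) − D·e^(−rT)·N(d₂)
   = 380.5821·0.988473 − 181.8256·0.936178·0.970320 = 211.026104
B₀ = V₀ − E₀ = 380.5821 − 211.026104 = 169.555996

B0=169.5560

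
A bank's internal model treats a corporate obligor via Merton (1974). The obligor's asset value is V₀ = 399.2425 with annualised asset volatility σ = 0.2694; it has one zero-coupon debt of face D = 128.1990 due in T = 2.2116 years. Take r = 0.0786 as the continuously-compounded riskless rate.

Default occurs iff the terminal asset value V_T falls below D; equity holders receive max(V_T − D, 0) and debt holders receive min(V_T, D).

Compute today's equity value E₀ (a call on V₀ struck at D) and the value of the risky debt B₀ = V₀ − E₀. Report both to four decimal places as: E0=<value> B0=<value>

d₁ = [ln(V₀/D) + (r + σ²/2)T] / (σ√T)
   = [ln(399.2425/128.1990) + (0.0786 + 0.5·0.2694²)·2.2116] / (0.2694·√2.2116)
   = [1.135985 + 0.254087] / 0.400637 = 3.469656
d₂ = d₁ − σ√T = 3.469656 − 0.400637 = 3.069019
N(d₁) = 0.999739,  N(d₂) = 0.998926,  e^(−rT) = 0.840438
E₀ = V₀·N(d₁) − D·e^(−rT)·N(d₂)
   = 399.2425·0.999739 − 128.1990·0.840438·0.998926 = 291.510821
B₀ = V₀ − E₀ = 399.2425 − 291.510821 = 107.731679

E0=291.5108 B0=107.7317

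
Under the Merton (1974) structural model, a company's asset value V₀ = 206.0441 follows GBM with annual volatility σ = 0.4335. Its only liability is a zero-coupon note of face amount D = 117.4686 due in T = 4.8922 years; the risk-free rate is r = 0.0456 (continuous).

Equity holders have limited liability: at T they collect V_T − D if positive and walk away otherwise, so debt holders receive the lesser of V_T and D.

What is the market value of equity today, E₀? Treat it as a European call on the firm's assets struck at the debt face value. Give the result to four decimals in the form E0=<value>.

E0=126.5612

d₁ = [ln(V₀/D) + (r + σ²/2)T] / (σ√T)
   = [ln(206.0441/117.4686) + (0.0456 + 0.5·0.4335²)·4.8922] / (0.4335·√4.8922)
   = [0.561919 + 0.682761] / 0.958829 = 1.298125
d₂ = d₁ − σ√T = 1.298125 − 0.958829 = 0.339296
N(d₁) = 0.902878,  N(d₂) = 0.632807,  e^(−rT) = 0.800047
E₀ = V₀·N(d₁) − D·e^(−rT)·N(d₂)
   = 206.0441·0.902878 − 117.4686·0.800047·0.632807 = 126.561200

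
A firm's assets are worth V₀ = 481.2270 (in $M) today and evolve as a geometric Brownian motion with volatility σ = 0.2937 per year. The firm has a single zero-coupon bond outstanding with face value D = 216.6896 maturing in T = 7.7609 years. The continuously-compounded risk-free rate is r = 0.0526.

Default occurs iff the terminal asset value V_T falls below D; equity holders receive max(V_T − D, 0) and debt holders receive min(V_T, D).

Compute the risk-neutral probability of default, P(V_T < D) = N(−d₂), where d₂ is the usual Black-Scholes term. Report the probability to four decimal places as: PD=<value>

d₁ = [ln(V₀/D) + (r + σ²/2)T] / (σ√T)
   = [ln(481.2270/216.6896) + (0.0526 + 0.5·0.2937²)·7.7609] / (0.2937·√7.7609)
   = [0.797873 + 0.742950] / 0.818201 = 1.883184
d₂ = d₁ − σ√T = 1.883184 − 0.818201 = 1.064983
risk-neutral PD = N(−d₂) = N(-1.064983) = 0.143442

PD=0.1434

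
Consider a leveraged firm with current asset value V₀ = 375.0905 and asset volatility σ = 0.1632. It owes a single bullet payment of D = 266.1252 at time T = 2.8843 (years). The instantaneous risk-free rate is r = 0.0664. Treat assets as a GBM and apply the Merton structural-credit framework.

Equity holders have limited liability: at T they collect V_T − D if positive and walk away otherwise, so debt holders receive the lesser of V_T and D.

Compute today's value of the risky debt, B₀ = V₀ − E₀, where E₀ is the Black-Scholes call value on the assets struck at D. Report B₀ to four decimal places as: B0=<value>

d₁ = [ln(V₀/D) + (r + σ²/2)T] / (σ√T)
   = [ln(375.0905/266.1252) + (0.0664 + 0.5·0.1632²)·2.8843] / (0.1632·√2.8843)
   = [0.343200 + 0.229928] / 0.277166 = 2.067815
d₂ = d₁ − σ√T = 2.067815 − 0.277166 = 1.790649
N(d₁) = 0.980671,  N(d₂) = 0.963325,  e^(−rT) = 0.825705
E₀ = V₀·N(d₁) − D·e^(−rT)·N(d₂)
   = 375.0905·0.980671 − 266.1252·0.825705·0.963325 = 156.158498
B₀ = V₀ − E₀ = 375.0905 − 156.158498 = 218.932002

B0=218.9320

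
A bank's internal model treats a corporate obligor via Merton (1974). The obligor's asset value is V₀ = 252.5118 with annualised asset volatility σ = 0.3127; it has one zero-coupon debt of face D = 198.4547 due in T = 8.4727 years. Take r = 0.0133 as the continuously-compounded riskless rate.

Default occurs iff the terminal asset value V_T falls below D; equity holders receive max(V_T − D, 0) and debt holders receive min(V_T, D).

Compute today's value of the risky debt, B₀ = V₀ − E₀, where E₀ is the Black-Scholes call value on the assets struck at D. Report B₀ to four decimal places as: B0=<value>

d₁ = [ln(V₀/D) + (r + σ²/2)T] / (σ√T)
   = [ln(252.5118/198.4547) + (0.0133 + 0.5·0.3127²)·8.4727] / (0.3127·√8.4727)
   = [0.240897 + 0.526923] / 0.910204 = 0.843569
d₂ = d₁ − σ√T = 0.843569 − 0.910204 = -0.066635
N(d₁) = 0.800545,  N(d₂) = 0.473436,  e^(−rT) = 0.893430
E₀ = V₀·N(d₁) − D·e^(−rT)·N(d₂)
   = 252.5118·0.800545 − 198.4547·0.893430·0.473436 = 118.204222
B₀ = V₀ − E₀ = 252.5118 − 118.204222 = 134.307578

B0=134.3076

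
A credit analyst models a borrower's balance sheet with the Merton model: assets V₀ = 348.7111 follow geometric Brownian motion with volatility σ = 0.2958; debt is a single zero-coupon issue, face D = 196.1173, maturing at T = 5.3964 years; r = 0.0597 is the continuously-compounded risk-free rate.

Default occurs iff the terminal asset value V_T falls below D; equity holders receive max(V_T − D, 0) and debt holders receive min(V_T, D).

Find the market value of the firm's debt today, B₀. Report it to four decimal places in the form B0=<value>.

d₁ = [ln(V₀/D) + (r + σ²/2)T] / (σ√T)
   = [ln(348.7111/196.1173) + (0.0597 + 0.5·0.2958²)·5.3964] / (0.2958·√5.3964)
   = [0.575531 + 0.558251] / 0.687148 = 1.649983
d₂ = d₁ − σ√T = 1.649983 − 0.687148 = 0.962835
N(d₁) = 0.950527,  N(d₂) = 0.832185,  e^(−rT) = 0.724579
E₀ = V₀·N(d₁) − D·e^(−rT)·N(d₂)
   = 348.7111·0.950527 − 196.1173·0.724579·0.832185 = 213.203785
B₀ = V₀ − E₀ = 348.7111 − 213.203785 = 135.507315

B0=135.5073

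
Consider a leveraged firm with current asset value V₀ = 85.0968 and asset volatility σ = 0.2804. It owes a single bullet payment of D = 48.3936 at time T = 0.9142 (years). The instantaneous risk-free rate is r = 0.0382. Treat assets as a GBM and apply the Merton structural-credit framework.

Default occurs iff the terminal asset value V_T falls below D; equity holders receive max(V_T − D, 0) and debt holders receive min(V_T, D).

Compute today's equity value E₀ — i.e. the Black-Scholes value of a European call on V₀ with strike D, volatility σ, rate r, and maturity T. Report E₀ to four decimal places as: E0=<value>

E0=38.4382

d₁ = [ln(V₀/D) + (r + σ²/2)T] / (σ√T)
   = [ln(85.0968/48.3936) + (0.0382 + 0.5·0.2804²)·0.9142] / (0.2804·√0.9142)
   = [0.564422 + 0.070862] / 0.268101 = 2.369566
d₂ = d₁ − σ√T = 2.369566 − 0.268101 = 2.101465
N(d₁) = 0.991096,  N(d₂) = 0.982200,  e^(−rT) = 0.965680
E₀ = V₀·N(d₁) − D·e^(−rT)·N(d₂)
   = 85.0968·0.991096 − 48.3936·0.965680·0.982200 = 38.438157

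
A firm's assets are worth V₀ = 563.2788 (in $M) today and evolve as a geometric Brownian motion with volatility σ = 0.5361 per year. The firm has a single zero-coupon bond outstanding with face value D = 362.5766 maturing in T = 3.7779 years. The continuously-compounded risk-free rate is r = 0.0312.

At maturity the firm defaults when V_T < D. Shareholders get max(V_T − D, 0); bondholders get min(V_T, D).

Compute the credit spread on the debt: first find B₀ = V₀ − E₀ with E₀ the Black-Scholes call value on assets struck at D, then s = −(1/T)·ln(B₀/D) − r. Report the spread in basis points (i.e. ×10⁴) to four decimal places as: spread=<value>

spread=726.8732

d₁ = [ln(V₀/D) + (r + σ²/2)T] / (σ√T)
   = [ln(563.2788/362.5766) + (0.0312 + 0.5·0.5361²)·3.7779] / (0.5361·√3.7779)
   = [0.440539 + 0.660761] / 1.042008 = 1.056901
d₂ = d₁ − σ√T = 1.056901 − 1.042008 = 0.014893
N(d₁) = 0.854722,  N(d₂) = 0.505941,  e^(−rT) = 0.888811
E₀ = V₀·N(d₁) − D·e^(−rT)·N(d₂)
   = 563.2788·0.854722 − 362.5766·0.888811·0.505941 = 318.400862
B₀ = V₀ − E₀ = 563.2788 − 318.400862 = 244.877938
spread = −(1/T)·ln(B₀/D) − r = −(1/3.7779)·ln(244.877938/362.5766) − 0.0312 = 0.07268732
in basis points: 0.07268732 × 10⁴ = 726.8732 bp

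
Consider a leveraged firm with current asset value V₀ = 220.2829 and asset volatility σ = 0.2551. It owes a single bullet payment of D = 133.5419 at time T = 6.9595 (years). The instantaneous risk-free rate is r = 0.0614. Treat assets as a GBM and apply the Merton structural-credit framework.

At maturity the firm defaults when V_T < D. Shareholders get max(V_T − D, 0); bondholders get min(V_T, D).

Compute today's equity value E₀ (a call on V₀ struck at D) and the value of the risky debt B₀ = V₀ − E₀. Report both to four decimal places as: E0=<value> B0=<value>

d₁ = [ln(V₀/D) + (r + σ²/2)T] / (σ√T)
   = [ln(220.2829/133.5419) + (0.0614 + 0.5·0.2551²)·6.9595] / (0.2551·√6.9595)
   = [0.500497 + 0.653762] / 0.672976 = 1.715156
d₂ = d₁ − σ√T = 1.715156 − 0.672976 = 1.042181
N(d₁) = 0.956842,  N(d₂) = 0.851336,  e^(−rT) = 0.652259
E₀ = V₀·N(d₁) − D·e^(−rT)·N(d₂)
   = 220.2829·0.956842 − 133.5419·0.652259·0.851336 = 136.621158
B₀ = V₀ − E₀ = 220.2829 − 136.621158 = 83.661742

E0=136.6212 B0=83.6617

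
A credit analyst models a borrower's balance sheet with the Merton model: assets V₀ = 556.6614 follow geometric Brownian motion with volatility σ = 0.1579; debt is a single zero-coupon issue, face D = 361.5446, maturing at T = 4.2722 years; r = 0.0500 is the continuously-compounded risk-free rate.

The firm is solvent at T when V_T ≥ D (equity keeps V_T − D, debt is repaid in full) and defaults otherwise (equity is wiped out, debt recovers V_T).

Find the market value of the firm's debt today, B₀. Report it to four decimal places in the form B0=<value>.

B0=290.8302

d₁ = [ln(V₀/D) + (r + σ²/2)T] / (σ√T)
   = [ln(556.6614/361.5446) + (0.0500 + 0.5·0.1579²)·4.2722] / (0.1579·√4.2722)
   = [0.431572 + 0.266868] / 0.326368 = 2.140036
d₂ = d₁ − σ√T = 2.140036 − 0.326368 = 1.813668
N(d₁) = 0.983824,  N(d₂) = 0.965136,  e^(−rT) = 0.807663
E₀ = V₀·N(d₁) − D·e^(−rT)·N(d₂)
   = 556.6614·0.983824 − 361.5446·0.807663·0.965136 = 265.831214
B₀ = V₀ − E₀ = 556.6614 − 265.831214 = 290.830186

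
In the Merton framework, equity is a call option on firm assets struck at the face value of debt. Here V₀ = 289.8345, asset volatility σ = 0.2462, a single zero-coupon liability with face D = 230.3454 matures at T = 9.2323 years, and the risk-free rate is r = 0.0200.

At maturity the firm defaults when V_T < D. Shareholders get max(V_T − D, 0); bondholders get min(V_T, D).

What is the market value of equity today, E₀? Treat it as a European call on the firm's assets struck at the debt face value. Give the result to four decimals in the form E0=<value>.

d₁ = [ln(V₀/D) + (r + σ²/2)T] / (σ√T)
   = [ln(289.8345/230.3454) + (0.0200 + 0.5·0.2462²)·9.2323] / (0.2462·√9.2323)
   = [0.229730 + 0.464451] / 0.748071 = 0.927962
d₂ = d₁ − σ√T = 0.927962 − 0.748071 = 0.179890
N(d₁) = 0.823286,  N(d₂) = 0.571381,  e^(−rT) = 0.831399
E₀ = V₀·N(d₁) − D·e^(−rT)·N(d₂)
   = 289.8345·0.823286 − 230.3454·0.831399·0.571381 = 129.192320

E0=129.1923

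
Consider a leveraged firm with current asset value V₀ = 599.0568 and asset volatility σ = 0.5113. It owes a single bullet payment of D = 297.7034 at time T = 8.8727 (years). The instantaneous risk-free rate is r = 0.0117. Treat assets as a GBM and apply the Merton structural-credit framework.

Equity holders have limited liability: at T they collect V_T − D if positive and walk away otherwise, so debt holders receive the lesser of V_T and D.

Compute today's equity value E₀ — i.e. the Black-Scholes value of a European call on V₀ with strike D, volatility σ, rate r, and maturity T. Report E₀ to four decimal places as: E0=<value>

E0=430.5818

d₁ = [ln(V₀/D) + (r + σ²/2)T] / (σ√T)
   = [ln(599.0568/297.7034) + (0.0117 + 0.5·0.5113²)·8.8727] / (0.5113·√8.8727)
   = [0.699259 + 1.263595] / 1.523013 = 1.288796
d₂ = d₁ − σ√T = 1.288796 − 1.523013 = -0.234217
N(d₁) = 0.901266,  N(d₂) = 0.407408,  e^(−rT) = 0.901396
E₀ = V₀·N(d₁) − D·e^(−rT)·N(d₂)
   = 599.0568·0.901266 − 297.7034·0.901396·0.407408 = 430.581791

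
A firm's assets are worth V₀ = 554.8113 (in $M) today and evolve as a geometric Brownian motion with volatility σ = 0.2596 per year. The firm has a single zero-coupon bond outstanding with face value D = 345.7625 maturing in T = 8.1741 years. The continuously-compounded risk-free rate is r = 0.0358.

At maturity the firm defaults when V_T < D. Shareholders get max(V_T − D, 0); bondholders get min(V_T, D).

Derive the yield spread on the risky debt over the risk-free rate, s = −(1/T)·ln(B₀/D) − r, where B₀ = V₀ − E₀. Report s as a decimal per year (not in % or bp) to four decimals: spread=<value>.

spread=0.0104

d₁ = [ln(V₀/D) + (r + σ²/2)T] / (σ√T)
   = [ln(554.8113/345.7625) + (0.0358 + 0.5·0.2596²)·8.1741] / (0.2596·√8.1741)
   = [0.472876 + 0.568068] / 0.742206 = 1.402499
d₂ = d₁ − σ√T = 1.402499 − 0.742206 = 0.660293
N(d₁) = 0.919617,  N(d₂) = 0.745467,  e^(−rT) = 0.746296
E₀ = V₀·N(d₁) − D·e^(−rT)·N(d₂)
   = 554.8113·0.919617 − 345.7625·0.746296·0.745467 = 317.852614
B₀ = V₀ − E₀ = 554.8113 − 317.852614 = 236.958686
spread = −(1/T)·ln(B₀/D) − r = −(1/8.1741)·ln(236.958686/345.7625) − 0.0358 = 0.01042727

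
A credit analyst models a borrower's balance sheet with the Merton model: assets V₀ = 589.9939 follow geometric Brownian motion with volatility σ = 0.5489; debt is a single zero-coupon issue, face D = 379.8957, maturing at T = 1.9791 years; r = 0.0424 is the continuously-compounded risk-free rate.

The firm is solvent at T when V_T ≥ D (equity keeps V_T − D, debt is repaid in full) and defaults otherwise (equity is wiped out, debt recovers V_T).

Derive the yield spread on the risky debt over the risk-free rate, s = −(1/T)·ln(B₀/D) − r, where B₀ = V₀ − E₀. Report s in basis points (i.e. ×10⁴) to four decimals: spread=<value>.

d₁ = [ln(V₀/D) + (r + σ²/2)T] / (σ√T)
   = [ln(589.9939/379.8957) + (0.0424 + 0.5·0.5489²)·1.9791] / (0.5489·√1.9791)
   = [0.440215 + 0.382057] / 0.772195 = 1.064850
d₂ = d₁ − σ√T = 1.064850 − 0.772195 = 0.292655
N(d₁) = 0.856528,  N(d₂) = 0.615107,  e^(−rT) = 0.919510
E₀ = V₀·N(d₁) − D·e^(−rT)·N(d₂)
   = 589.9939·0.856528 − 379.8957·0.919510·0.615107 = 290.478360
B₀ = V₀ − E₀ = 589.9939 − 290.478360 = 299.515540
spread = −(1/T)·ln(B₀/D) − r = −(1/1.9791)·ln(299.515540/379.8957) − 0.0424 = 0.07772048
in basis points: 0.07772048 × 10⁴ = 777.2048 bp

spread=777.2048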